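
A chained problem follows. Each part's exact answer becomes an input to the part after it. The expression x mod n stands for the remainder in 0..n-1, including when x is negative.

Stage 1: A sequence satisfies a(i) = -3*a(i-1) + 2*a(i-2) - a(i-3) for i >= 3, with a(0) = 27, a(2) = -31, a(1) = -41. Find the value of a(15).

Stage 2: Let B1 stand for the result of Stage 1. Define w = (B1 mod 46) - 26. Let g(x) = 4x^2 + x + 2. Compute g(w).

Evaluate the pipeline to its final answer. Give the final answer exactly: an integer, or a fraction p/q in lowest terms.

665

Stage 1: a(3) = -3*(-31) + 2*(-41) - 1*(27) = -16; iterating: a(3)=-16, a(4)=27, a(5)=-82, a(6)=316, a(7)=-1139, a(8)=4131, a(9)=-14987, a(10)=54362, a(11)=-197191, a(12)=715284, a(13)=-2594596, a(14)=9411547, a(15)=-34139117; answer -34139117
Stage 2: B1 = -34139117; w = -13; 4*(-13)^2 + 1*(-13)^1 + 2 = (676) + (-13) + (2) = 665; answer 665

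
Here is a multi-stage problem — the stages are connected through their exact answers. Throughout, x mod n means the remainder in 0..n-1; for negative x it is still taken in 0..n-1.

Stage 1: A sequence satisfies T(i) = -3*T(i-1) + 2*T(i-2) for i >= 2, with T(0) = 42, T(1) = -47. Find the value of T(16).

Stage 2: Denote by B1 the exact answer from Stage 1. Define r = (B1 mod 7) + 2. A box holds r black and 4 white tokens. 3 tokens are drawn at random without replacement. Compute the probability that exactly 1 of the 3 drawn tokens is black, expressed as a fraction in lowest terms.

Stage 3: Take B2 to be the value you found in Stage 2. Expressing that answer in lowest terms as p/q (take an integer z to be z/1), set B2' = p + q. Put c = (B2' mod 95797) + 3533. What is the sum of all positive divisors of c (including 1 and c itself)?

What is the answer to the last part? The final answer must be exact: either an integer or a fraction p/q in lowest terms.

3542

Stage 1: T(2) = -3*(-47) + 2*(42) = 225; iterating: T(2)=225, T(3)=-769, T(4)=2757, T(5)=-9809, T(6)=34941, T(7)=-124441, T(8)=443205, T(9)=-1578497, T(10)=5621901, T(11)=-20022697, T(12)=71311893, T(13)=-253981073, T(14)=904567005, T(15)=-3221663161, T(16)=11474123493; answer 11474123493
Stage 2: B1 = 11474123493; r = 2; total draws C(6,3) = 20; favorable C(2,1)*C(4,2) = 12; P = 3/5; answer 3/5
Stage 3: B2 = 3/5; threaded value p + q = 8; c = 3541; 3541 is prime, so its only divisors are 1 and 3541; sigma = 1 + 3541 = 3542; answer 3542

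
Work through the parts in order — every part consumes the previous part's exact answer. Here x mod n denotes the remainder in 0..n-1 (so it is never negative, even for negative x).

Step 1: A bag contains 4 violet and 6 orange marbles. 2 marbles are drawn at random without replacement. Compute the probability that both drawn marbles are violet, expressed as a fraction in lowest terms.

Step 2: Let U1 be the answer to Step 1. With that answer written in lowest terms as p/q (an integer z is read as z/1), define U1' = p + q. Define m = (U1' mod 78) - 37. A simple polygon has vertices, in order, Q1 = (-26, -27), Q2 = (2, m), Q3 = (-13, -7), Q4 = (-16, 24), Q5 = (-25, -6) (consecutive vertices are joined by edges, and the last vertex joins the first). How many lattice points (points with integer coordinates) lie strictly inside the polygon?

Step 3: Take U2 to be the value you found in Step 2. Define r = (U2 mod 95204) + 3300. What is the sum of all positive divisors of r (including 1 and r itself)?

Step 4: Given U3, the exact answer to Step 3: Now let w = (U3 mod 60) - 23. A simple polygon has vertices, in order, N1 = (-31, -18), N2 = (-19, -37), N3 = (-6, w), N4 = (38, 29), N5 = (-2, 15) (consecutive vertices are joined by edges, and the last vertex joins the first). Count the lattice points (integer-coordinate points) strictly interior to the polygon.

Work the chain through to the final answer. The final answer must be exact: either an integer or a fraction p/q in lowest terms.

Step 1: total draws C(10,2) = 45; favorable C(4,2) = 6; P = 2/15; answer 2/15
Step 2: U1 = 2/15; threaded value p + q = 17; m = -20; cross terms: (-26*-20 - 2*-27)=574, (2*-7 - -13*-20)=-274, (-13*24 - -16*-7)=-424, (-16*-6 - -25*24)=696, (-25*-27 - -26*-6)=519; twice the area = |1091| = 1091; area = 1091/2; boundary points = 7 + 1 + 1 + 3 + 1 = 13; strictly interior points = area - boundary/2 + 1 = 540; answer 540
Step 3: U2 = 540; r = 3840; 3840 = 2^8 * 3 * 5; sigma = (1 + 2 + 4 + 8 + 16 + 32 + 64 + 128 + 256) * (1 + 3) * (1 + 5) = 511 * 4 * 6 = 12264; answer 12264
Step 4: U3 = 12264; w = 1; cross terms: (-31*-37 - -19*-18)=805, (-19*1 - -6*-37)=-241, (-6*29 - 38*1)=-212, (38*15 - -2*29)=628, (-2*-18 - -31*15)=501; twice the area = |1481| = 1481; area = 1481/2; boundary points = 1 + 1 + 4 + 2 + 1 = 9; strictly interior points = area - boundary/2 + 1 = 737; answer 737

737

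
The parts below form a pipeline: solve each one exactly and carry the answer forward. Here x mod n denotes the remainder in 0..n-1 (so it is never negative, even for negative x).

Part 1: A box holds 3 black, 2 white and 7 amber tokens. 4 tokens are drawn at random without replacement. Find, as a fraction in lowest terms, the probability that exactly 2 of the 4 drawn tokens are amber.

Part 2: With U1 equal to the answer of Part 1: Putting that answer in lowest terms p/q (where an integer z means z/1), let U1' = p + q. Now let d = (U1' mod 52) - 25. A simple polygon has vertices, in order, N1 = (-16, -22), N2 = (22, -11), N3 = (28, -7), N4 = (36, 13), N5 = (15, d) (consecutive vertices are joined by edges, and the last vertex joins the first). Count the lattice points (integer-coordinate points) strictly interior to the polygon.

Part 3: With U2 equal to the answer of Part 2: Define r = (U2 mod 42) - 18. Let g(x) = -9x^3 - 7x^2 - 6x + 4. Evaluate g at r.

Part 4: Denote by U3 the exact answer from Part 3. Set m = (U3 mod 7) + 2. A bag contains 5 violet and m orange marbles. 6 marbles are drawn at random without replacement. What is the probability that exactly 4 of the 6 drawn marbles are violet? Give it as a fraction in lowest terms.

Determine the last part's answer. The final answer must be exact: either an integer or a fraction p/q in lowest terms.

Part 1: total draws C(12,4) = 495; favorable C(7,2)*C(5,2) = 210; P = 14/33; answer 14/33
Part 2: U1 = 14/33; threaded value p + q = 47; d = 22; cross terms: (-16*-11 - 22*-22)=660, (22*-7 - 28*-11)=154, (28*13 - 36*-7)=616, (36*22 - 15*13)=597, (15*-22 - -16*22)=22; twice the area = |2049| = 2049; area = 2049/2; boundary points = 1 + 2 + 4 + 3 + 1 = 11; strictly interior points = area - boundary/2 + 1 = 1020; answer 1020
Part 3: U2 = 1020; r = -6; -9*(-6)^3 - 7*(-6)^2 - 6*(-6)^1 + 4 = (1944) + (-252) + (36) + (4) = 1732; answer 1732
Part 4: U3 = 1732; m = 5; total draws C(10,6) = 210; favorable C(5,4)*C(5,2) = 50; P = 5/21; answer 5/21

5/21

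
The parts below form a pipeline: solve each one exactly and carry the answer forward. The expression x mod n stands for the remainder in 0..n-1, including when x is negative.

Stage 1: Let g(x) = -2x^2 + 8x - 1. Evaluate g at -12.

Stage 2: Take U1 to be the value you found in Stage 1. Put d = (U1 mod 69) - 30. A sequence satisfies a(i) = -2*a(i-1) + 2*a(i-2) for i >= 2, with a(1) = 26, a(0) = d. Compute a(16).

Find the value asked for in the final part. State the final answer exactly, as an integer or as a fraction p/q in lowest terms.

Stage 1: -2*(-12)^2 + 8*(-12)^1 - 1 = (-288) + (-96) + (-1) = -385; answer -385
Stage 2: U1 = -385; d = -1; a(2) = -2*(26) + 2*(-1) = -54; iterating: a(2)=-54, a(3)=160, a(4)=-428, a(5)=1176, a(6)=-3208, a(7)=8768, a(8)=-23952, a(9)=65440, a(10)=-178784, a(11)=488448, a(12)=-1334464, a(13)=3645824, a(14)=-9960576, a(15)=27212800, a(16)=-74346752; answer -74346752

-74346752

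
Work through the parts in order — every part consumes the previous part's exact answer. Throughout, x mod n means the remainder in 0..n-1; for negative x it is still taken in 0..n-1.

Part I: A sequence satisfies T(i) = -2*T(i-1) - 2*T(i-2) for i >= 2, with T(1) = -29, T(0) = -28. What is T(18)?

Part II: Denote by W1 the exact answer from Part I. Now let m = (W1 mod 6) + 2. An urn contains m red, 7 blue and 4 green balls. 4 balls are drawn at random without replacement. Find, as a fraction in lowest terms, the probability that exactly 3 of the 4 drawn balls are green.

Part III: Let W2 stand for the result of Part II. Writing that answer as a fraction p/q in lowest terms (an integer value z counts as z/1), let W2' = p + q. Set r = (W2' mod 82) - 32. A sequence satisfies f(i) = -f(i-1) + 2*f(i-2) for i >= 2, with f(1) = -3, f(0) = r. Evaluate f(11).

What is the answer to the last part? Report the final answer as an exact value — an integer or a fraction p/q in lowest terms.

Part I: T(2) = -2*(-29) - 2*(-28) = 114; iterating: T(2)=114, T(3)=-170, T(4)=112, T(5)=116, T(6)=-456, T(7)=680, T(8)=-448, T(9)=-464, T(10)=1824, T(11)=-2720, T(12)=1792, T(13)=1856, T(14)=-7296, T(15)=10880, T(16)=-7168, T(17)=-7424, T(18)=29184; answer 29184
Part II: W1 = 29184; m = 2; total draws C(13,4) = 715; favorable C(4,3)*C(9,1) = 36; P = 36/715; answer 36/715
Part III: W2 = 36/715; threaded value p + q = 751; r = -19; f(2) = -1*(-3) + 2*(-19) = -35; iterating: f(2)=-35, f(3)=29, f(4)=-99, f(5)=157, f(6)=-355, f(7)=669, f(8)=-1379, f(9)=2717, f(10)=-5475, f(11)=10909; answer 10909

10909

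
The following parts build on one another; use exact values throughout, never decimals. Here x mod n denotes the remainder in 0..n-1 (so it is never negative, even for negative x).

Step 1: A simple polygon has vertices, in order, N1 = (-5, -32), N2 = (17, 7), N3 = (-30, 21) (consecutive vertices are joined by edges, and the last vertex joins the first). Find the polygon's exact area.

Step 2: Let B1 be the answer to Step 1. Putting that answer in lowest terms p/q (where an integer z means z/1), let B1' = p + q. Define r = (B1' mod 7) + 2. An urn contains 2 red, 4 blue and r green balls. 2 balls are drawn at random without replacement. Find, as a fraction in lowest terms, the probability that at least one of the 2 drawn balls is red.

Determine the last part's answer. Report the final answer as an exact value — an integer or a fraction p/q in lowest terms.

5/12

Step 1: cross terms: (-5*7 - 17*-32)=509, (17*21 - -30*7)=567, (-30*-32 - -5*21)=1065; twice the area = |2141| = 2141; area = 2141/2; answer 2141/2
Step 2: B1 = 2141/2; threaded value p + q = 2143; r = 3; total draws C(9,2) = 36; complement C(7,2) = 21; favorable 36 - 21 = 15; P = 5/12; answer 5/12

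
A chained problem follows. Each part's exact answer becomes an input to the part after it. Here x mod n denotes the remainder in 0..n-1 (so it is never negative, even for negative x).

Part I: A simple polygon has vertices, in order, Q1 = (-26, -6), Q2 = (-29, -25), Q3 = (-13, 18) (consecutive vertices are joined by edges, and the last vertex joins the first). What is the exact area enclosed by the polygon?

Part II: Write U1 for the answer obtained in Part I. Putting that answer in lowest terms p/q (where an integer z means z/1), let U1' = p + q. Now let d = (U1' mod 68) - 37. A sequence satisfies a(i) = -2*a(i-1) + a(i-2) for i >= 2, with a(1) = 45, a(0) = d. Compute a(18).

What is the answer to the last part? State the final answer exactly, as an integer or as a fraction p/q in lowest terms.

-118942694

Part I: cross terms: (-26*-25 - -29*-6)=476, (-29*18 - -13*-25)=-847, (-13*-6 - -26*18)=546; twice the area = |175| = 175; area = 175/2; answer 175/2
Part II: U1 = 175/2; threaded value p + q = 177; d = 4; a(2) = -2*(45) + 1*(4) = -86; iterating: a(2)=-86, a(3)=217, a(4)=-520, a(5)=1257, a(6)=-3034, a(7)=7325, a(8)=-17684, a(9)=42693, a(10)=-103070, a(11)=248833, a(12)=-600736, a(13)=1450305, a(14)=-3501346, a(15)=8452997, a(16)=-20407340, a(17)=49267677, a(18)=-118942694; answer -118942694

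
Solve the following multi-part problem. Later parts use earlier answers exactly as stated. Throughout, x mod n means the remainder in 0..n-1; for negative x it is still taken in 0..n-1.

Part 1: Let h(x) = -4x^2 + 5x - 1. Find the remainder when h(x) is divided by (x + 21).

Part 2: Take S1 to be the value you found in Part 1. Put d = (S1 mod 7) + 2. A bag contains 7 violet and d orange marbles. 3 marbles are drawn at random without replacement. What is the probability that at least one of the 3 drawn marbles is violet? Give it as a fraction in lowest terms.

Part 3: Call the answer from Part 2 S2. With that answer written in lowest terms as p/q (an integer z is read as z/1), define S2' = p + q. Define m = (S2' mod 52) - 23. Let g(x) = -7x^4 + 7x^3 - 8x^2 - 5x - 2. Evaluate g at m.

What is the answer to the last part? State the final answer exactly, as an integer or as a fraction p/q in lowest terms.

Part 1: remainder = value at the root: -4*(-21)^2 + 5*(-21)^1 - 1 = (-1764) + (-105) + (-1) = -1870; answer -1870
Part 2: S1 = -1870; d = 8; total draws C(15,3) = 455; complement C(8,3) = 56; favorable 455 - 56 = 399; P = 57/65; answer 57/65
Part 3: S2 = 57/65; threaded value p + q = 122; m = -5; -7*(-5)^4 + 7*(-5)^3 - 8*(-5)^2 - 5*(-5)^1 - 2 = (-4375) + (-875) + (-200) + (25) + (-2) = -5427; answer -5427

-5427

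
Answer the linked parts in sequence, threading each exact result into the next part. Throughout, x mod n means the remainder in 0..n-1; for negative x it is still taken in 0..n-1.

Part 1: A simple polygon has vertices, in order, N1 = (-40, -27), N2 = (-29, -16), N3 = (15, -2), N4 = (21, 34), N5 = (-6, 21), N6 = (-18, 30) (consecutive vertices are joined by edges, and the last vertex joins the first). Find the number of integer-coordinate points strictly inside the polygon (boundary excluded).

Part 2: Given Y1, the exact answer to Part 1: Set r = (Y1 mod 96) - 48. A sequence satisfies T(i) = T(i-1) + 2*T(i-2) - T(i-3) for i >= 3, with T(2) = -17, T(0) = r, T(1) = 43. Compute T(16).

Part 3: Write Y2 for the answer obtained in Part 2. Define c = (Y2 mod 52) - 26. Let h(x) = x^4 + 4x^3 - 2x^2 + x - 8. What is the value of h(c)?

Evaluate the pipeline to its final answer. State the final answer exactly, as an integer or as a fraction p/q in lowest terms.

230656

Part 1: cross terms: (-40*-16 - -29*-27)=-143, (-29*-2 - 15*-16)=298, (15*34 - 21*-2)=552, (21*21 - -6*34)=645, (-6*30 - -18*21)=198, (-18*-27 - -40*30)=1686; twice the area = |3236| = 3236; area = 1618; boundary points = 11 + 2 + 6 + 1 + 3 + 1 = 24; strictly interior points = area - boundary/2 + 1 = 1607; answer 1607
Part 2: Y1 = 1607; r = 23; T(3) = 1*(-17) + 2*(43) - 1*(23) = 46; iterating: T(3)=46, T(4)=-31, T(5)=78, T(6)=-30, T(7)=157, T(8)=19, T(9)=363, T(10)=244, T(11)=951, T(12)=1076, T(13)=2734, T(14)=3935, T(15)=8327, T(16)=13463; answer 13463
Part 3: Y2 = 13463; c = 21; 1*(21)^4 + 4*(21)^3 - 2*(21)^2 + 1*(21)^1 - 8 = (194481) + (37044) + (-882) + (21) + (-8) = 230656; answer 230656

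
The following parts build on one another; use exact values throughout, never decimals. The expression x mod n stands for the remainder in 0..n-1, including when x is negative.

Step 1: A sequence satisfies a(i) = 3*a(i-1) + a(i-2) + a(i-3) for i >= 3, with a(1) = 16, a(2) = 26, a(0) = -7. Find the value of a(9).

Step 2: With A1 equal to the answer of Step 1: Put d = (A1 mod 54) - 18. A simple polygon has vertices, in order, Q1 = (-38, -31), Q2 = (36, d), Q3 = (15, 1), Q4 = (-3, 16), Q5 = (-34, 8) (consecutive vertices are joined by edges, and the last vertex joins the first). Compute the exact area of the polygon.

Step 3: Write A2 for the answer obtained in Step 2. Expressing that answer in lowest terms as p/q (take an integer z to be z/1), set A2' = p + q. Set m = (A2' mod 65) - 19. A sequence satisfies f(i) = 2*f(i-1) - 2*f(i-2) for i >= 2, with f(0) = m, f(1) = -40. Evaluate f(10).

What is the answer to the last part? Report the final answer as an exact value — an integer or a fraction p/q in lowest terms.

-1792

Step 1: a(3) = 3*(26) + 1*(16) + 1*(-7) = 87; iterating: a(3)=87, a(4)=303, a(5)=1022, a(6)=3456, a(7)=11693, a(8)=39557, a(9)=133820; answer 133820
Step 2: A1 = 133820; d = -10; cross terms: (-38*-10 - 36*-31)=1496, (36*1 - 15*-10)=186, (15*16 - -3*1)=243, (-3*8 - -34*16)=520, (-34*-31 - -38*8)=1358; twice the area = |3803| = 3803; area = 3803/2; answer 3803/2
Step 3: A2 = 3803/2; threaded value p + q = 3805; m = 16; f(2) = 2*(-40) - 2*(16) = -112; iterating: f(2)=-112, f(3)=-144, f(4)=-64, f(5)=160, f(6)=448, f(7)=576, f(8)=256, f(9)=-640, f(10)=-1792; answer -1792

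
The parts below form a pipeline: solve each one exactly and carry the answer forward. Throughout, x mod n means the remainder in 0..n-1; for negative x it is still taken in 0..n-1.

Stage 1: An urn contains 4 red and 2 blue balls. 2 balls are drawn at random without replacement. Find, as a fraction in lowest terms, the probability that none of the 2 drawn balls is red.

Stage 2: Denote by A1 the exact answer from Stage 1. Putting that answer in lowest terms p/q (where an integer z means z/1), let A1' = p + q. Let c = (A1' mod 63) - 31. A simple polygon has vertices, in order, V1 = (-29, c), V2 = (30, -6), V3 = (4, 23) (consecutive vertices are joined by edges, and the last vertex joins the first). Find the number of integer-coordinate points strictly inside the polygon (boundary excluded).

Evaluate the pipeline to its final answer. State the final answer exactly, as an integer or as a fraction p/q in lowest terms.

972

Stage 1: total draws C(6,2) = 15; favorable C(2,2) = 1; P = 1/15; answer 1/15
Stage 2: A1 = 1/15; threaded value p + q = 16; c = -15; cross terms: (-29*-6 - 30*-15)=624, (30*23 - 4*-6)=714, (4*-15 - -29*23)=607; twice the area = |1945| = 1945; area = 1945/2; boundary points = 1 + 1 + 1 = 3; strictly interior points = area - boundary/2 + 1 = 972; answer 972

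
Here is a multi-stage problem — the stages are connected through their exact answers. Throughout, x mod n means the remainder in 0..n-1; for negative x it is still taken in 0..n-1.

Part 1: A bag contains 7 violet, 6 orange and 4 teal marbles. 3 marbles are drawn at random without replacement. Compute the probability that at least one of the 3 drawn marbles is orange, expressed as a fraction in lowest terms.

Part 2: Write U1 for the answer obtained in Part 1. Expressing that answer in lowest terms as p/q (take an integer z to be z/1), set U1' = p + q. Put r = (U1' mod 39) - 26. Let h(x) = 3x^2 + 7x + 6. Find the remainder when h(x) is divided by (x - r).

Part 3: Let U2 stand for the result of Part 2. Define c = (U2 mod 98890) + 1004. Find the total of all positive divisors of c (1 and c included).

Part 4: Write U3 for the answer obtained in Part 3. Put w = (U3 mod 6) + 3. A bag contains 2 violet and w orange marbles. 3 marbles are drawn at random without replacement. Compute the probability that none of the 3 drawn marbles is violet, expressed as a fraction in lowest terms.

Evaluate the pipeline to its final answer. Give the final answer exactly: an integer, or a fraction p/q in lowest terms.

Part 1: total draws C(17,3) = 680; complement C(11,3) = 165; favorable 680 - 165 = 515; P = 103/136; answer 103/136
Part 2: U1 = 103/136; threaded value p + q = 239; r = -21; remainder = value at the root: 3*(-21)^2 + 7*(-21)^1 + 6 = (1323) + (-147) + (6) = 1182; answer 1182
Part 3: U2 = 1182; c = 2186; 2186 = 2 * 1093; sigma = (1 + 2) * (1 + 1093) = 3 * 1094 = 3282; answer 3282
Part 4: U3 = 3282; w = 3; total draws C(5,3) = 10; favorable C(3,3) = 1; P = 1/10; answer 1/10

1/10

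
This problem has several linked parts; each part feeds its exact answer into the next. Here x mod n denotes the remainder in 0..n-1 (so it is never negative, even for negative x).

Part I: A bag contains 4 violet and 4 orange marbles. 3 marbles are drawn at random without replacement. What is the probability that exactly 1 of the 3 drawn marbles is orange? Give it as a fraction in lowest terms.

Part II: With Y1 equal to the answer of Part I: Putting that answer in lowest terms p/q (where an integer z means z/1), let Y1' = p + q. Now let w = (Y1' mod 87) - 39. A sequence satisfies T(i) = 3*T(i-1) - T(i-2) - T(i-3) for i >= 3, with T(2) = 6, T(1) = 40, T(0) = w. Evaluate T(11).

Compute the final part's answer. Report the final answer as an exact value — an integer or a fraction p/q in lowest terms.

Part I: total draws C(8,3) = 56; favorable C(4,1)*C(4,2) = 24; P = 3/7; answer 3/7
Part II: Y1 = 3/7; threaded value p + q = 10; w = -29; T(3) = 3*(6) - 1*(40) - 1*(-29) = 7; iterating: T(3)=7, T(4)=-25, T(5)=-88, T(6)=-246, T(7)=-625, T(8)=-1541, T(9)=-3752, T(10)=-9090, T(11)=-21977; answer -21977

-21977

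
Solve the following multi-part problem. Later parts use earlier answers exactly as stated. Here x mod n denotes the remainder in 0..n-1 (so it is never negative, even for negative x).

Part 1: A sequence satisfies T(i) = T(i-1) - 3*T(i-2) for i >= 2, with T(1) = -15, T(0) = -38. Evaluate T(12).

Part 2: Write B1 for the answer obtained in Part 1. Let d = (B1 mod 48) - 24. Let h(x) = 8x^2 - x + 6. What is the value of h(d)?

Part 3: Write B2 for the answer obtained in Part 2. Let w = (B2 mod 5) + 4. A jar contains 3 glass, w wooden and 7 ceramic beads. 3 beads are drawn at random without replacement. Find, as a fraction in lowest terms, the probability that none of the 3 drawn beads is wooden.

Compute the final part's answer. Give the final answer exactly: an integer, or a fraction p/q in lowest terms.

Part 1: T(2) = 1*(-15) - 3*(-38) = 99; iterating: T(2)=99, T(3)=144, T(4)=-153, T(5)=-585, T(6)=-126, T(7)=1629, T(8)=2007, T(9)=-2880, T(10)=-8901, T(11)=-261, T(12)=26442; answer 26442
Part 2: B1 = 26442; d = 18; 8*(18)^2 - 1*(18)^1 + 6 = (2592) + (-18) + (6) = 2580; answer 2580
Part 3: B2 = 2580; w = 4; total draws C(14,3) = 364; favorable C(10,3) = 120; P = 30/91; answer 30/91

30/91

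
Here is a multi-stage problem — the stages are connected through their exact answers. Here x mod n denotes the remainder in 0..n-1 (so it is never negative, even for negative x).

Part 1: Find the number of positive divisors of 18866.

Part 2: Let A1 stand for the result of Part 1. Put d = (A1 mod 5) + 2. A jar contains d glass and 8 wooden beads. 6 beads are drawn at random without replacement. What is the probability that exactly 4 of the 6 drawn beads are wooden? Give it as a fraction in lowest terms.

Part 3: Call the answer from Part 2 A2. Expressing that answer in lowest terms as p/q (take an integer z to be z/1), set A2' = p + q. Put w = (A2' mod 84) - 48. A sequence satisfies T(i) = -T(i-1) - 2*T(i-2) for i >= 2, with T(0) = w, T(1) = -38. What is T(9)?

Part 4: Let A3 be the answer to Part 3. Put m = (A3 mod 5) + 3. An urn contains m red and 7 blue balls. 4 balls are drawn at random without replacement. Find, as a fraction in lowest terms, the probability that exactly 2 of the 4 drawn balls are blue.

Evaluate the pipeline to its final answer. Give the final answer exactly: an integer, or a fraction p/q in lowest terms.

Part 1: 18866 = 2 * 9433; number of divisors = (1+1) * (1+1) = 4; answer 4
Part 2: A1 = 4; d = 6; total draws C(14,6) = 3003; favorable C(8,4)*C(6,2) = 1050; P = 50/143; answer 50/143
Part 3: A2 = 50/143; threaded value p + q = 193; w = -23; T(2) = -1*(-38) - 2*(-23) = 84; iterating: T(2)=84, T(3)=-8, T(4)=-160, T(5)=176, T(6)=144, T(7)=-496, T(8)=208, T(9)=784; answer 784
Part 4: A3 = 784; m = 7; total draws C(14,4) = 1001; favorable C(7,2)*C(7,2) = 441; P = 63/143; answer 63/143

63/143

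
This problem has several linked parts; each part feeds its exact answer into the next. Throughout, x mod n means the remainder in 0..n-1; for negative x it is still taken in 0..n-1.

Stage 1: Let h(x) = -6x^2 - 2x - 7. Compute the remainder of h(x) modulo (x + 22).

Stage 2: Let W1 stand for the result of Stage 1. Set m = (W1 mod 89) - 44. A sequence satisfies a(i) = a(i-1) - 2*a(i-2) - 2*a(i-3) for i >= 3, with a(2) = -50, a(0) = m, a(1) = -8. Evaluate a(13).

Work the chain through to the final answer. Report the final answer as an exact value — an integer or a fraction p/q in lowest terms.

Stage 1: remainder = value at the root: -6*(-22)^2 - 2*(-22)^1 - 7 = (-2904) + (44) + (-7) = -2867; answer -2867
Stage 2: W1 = -2867; m = 26; a(3) = 1*(-50) - 2*(-8) - 2*(26) = -86; iterating: a(3)=-86, a(4)=30, a(5)=302, a(6)=414, a(7)=-250, a(8)=-1682, a(9)=-2010, a(10)=1854, a(11)=9238, a(12)=9550, a(13)=-12634; answer -12634

-12634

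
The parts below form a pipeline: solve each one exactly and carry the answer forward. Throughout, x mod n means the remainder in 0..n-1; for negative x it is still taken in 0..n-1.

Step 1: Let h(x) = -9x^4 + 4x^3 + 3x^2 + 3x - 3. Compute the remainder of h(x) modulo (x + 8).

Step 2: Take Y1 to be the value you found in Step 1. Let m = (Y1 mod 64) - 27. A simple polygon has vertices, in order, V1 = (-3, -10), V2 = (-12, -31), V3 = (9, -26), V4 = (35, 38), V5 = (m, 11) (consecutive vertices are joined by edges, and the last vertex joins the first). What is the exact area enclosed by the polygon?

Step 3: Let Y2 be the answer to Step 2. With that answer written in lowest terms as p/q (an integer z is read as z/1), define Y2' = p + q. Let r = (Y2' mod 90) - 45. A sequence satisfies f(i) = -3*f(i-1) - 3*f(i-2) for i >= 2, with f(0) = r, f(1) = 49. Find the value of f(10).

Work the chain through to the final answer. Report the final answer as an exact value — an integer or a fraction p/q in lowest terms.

23085

Step 1: remainder = value at the root: -9*(-8)^4 + 4*(-8)^3 + 3*(-8)^2 + 3*(-8)^1 - 3 = (-36864) + (-2048) + (192) + (-24) + (-3) = -38747; answer -38747
Step 2: Y1 = -38747; m = 10; cross terms: (-3*-31 - -12*-10)=-27, (-12*-26 - 9*-31)=591, (9*38 - 35*-26)=1252, (35*11 - 10*38)=5, (10*-10 - -3*11)=-67; twice the area = |1754| = 1754; area = 877; answer 877
Step 3: Y2 = 877; threaded value p + q = 878; r = 23; f(2) = -3*(49) - 3*(23) = -216; iterating: f(2)=-216, f(3)=501, f(4)=-855, f(5)=1062, f(6)=-621, f(7)=-1323, f(8)=5832, f(9)=-13527, f(10)=23085; answer 23085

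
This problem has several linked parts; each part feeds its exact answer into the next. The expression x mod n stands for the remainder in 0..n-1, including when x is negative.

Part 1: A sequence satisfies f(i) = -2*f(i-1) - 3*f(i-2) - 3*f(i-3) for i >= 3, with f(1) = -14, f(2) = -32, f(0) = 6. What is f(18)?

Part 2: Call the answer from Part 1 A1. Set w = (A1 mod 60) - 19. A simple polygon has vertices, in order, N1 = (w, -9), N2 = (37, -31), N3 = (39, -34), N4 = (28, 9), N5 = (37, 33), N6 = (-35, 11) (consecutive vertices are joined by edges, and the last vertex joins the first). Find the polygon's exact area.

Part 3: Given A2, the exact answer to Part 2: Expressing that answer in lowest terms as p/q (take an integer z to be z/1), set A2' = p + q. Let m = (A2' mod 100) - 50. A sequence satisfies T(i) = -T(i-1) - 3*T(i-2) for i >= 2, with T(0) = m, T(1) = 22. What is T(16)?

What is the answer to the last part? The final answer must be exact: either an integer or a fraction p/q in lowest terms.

Part 1: f(3) = -2*(-32) - 3*(-14) - 3*(6) = 88; iterating: f(3)=88, f(4)=-38, f(5)=-92, f(6)=34, f(7)=322, f(8)=-470, f(9)=-128, f(10)=700, f(11)=394, f(12)=-2504, f(13)=1726, f(14)=2878, f(15)=-3422, f(16)=-6968, f(17)=15568, f(18)=34; answer 34
Part 2: A1 = 34; w = 15; cross terms: (15*-31 - 37*-9)=-132, (37*-34 - 39*-31)=-49, (39*9 - 28*-34)=1303, (28*33 - 37*9)=591, (37*11 - -35*33)=1562, (-35*-9 - 15*11)=150; twice the area = |3425| = 3425; area = 3425/2; answer 3425/2
Part 3: A2 = 3425/2; threaded value p + q = 3427; m = -23; T(2) = -1*(22) - 3*(-23) = 47; iterating: T(2)=47, T(3)=-113, T(4)=-28, T(5)=367, T(6)=-283, T(7)=-818, T(8)=1667, T(9)=787, T(10)=-5788, T(11)=3427, T(12)=13937, T(13)=-24218, T(14)=-17593, T(15)=90247, T(16)=-37468; answer -37468

-37468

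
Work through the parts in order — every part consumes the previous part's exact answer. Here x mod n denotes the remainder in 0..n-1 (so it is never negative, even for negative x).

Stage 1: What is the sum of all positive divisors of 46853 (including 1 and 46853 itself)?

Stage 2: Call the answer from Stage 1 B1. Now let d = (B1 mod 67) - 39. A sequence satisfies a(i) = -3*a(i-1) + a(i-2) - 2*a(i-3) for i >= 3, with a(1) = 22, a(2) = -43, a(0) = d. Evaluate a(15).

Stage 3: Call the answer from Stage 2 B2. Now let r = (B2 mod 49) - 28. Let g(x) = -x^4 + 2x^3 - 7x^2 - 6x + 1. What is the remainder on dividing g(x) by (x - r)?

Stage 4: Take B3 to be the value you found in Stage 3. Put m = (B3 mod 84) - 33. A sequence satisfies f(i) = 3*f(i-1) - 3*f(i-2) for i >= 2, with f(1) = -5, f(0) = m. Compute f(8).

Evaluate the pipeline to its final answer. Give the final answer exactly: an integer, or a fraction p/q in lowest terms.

1377

Stage 1: 46853 is prime, so its only divisors are 1 and 46853; sigma = 1 + 46853 = 46854; answer 46854
Stage 2: B1 = 46854; d = -18; a(3) = -3*(-43) + 1*(22) - 2*(-18) = 187; iterating: a(3)=187, a(4)=-648, a(5)=2217, a(6)=-7673, a(7)=26532, a(8)=-91703, a(9)=316987, a(10)=-1095728, a(11)=3787577, a(12)=-13092433, a(13)=45256332, a(14)=-156436583, a(15)=540750947; answer 540750947
Stage 3: B2 = 540750947; r = 2; remainder = value at the root: -1*(2)^4 + 2*(2)^3 - 7*(2)^2 - 6*(2)^1 + 1 = (-16) + (16) + (-28) + (-12) + (1) = -39; answer -39
Stage 4: B3 = -39; m = 12; f(2) = 3*(-5) - 3*(12) = -51; iterating: f(2)=-51, f(3)=-138, f(4)=-261, f(5)=-369, f(6)=-324, f(7)=135, f(8)=1377; answer 1377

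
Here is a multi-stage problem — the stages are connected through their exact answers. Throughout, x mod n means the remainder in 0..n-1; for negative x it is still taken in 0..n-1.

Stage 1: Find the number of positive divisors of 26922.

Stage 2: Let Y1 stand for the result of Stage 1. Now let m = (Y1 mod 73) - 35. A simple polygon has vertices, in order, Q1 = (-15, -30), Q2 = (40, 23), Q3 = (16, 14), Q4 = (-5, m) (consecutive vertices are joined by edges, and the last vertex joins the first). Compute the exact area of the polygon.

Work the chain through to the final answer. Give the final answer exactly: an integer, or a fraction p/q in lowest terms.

339

Stage 1: 26922 = 2 * 3 * 7 * 641; number of divisors = (1+1) * (1+1) * (1+1) * (1+1) = 16; answer 16
Stage 2: Y1 = 16; m = -19; cross terms: (-15*23 - 40*-30)=855, (40*14 - 16*23)=192, (16*-19 - -5*14)=-234, (-5*-30 - -15*-19)=-135; twice the area = |678| = 678; area = 339; answer 339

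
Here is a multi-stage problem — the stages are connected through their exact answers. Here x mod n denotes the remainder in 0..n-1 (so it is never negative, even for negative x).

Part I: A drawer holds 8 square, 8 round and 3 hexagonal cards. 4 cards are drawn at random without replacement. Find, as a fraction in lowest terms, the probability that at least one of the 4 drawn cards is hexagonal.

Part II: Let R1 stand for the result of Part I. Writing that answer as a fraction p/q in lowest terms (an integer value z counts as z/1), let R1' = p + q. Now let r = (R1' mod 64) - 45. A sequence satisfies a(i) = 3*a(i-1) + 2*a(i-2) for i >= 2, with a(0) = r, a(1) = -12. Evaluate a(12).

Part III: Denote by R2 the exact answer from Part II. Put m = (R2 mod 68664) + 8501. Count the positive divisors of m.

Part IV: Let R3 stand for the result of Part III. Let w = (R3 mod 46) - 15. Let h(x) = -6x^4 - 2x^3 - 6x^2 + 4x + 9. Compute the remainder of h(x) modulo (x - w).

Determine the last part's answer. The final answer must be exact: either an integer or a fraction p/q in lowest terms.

-168029

Part I: total draws C(19,4) = 3876; complement C(16,4) = 1820; favorable 3876 - 1820 = 2056; P = 514/969; answer 514/969
Part II: R1 = 514/969; threaded value p + q = 1483; r = -34; a(2) = 3*(-12) + 2*(-34) = -104; iterating: a(2)=-104, a(3)=-336, a(4)=-1216, a(5)=-4320, a(6)=-15392, a(7)=-54816, a(8)=-195232, a(9)=-695328, a(10)=-2476448, a(11)=-8820000, a(12)=-31412896; answer -31412896
Part III: R2 = -31412896; m = 43717; 43717 is prime, so its only divisors are 1 and 43717; count = 2; answer 2
Part IV: R3 = 2; w = -13; remainder = value at the root: -6*(-13)^4 - 2*(-13)^3 - 6*(-13)^2 + 4*(-13)^1 + 9 = (-171366) + (4394) + (-1014) + (-52) + (9) = -168029; answer -168029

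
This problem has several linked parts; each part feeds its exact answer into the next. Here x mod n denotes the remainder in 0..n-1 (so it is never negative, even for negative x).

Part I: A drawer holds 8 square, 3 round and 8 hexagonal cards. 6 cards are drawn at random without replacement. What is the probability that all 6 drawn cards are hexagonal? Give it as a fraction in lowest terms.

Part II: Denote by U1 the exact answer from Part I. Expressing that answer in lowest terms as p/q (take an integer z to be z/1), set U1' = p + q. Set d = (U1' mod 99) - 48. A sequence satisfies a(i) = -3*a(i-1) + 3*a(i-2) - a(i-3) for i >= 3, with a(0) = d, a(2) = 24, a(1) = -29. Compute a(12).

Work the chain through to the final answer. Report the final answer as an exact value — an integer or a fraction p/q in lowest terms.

32507371

Part I: total draws C(19,6) = 27132; favorable C(8,6) = 28; P = 1/969; answer 1/969
Part II: U1 = 1/969; threaded value p + q = 970; d = 31; a(3) = -3*(24) + 3*(-29) - 1*(31) = -190; iterating: a(3)=-190, a(4)=671, a(5)=-2607, a(6)=10024, a(7)=-38564, a(8)=148371, a(9)=-570829, a(10)=2196164, a(11)=-8449350, a(12)=32507371; answer 32507371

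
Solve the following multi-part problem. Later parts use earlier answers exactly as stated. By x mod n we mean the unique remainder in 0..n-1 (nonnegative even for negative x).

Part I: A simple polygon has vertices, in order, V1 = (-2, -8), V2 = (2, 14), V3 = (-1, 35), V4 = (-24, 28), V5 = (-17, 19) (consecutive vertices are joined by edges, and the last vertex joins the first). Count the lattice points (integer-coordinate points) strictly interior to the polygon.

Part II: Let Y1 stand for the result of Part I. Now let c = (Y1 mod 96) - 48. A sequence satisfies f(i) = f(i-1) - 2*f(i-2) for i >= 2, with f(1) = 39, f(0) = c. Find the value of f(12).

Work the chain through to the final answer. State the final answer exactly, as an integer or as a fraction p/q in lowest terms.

Part I: cross terms: (-2*14 - 2*-8)=-12, (2*35 - -1*14)=84, (-1*28 - -24*35)=812, (-24*19 - -17*28)=20, (-17*-8 - -2*19)=174; twice the area = |1078| = 1078; area = 539; boundary points = 2 + 3 + 1 + 1 + 3 = 10; strictly interior points = area - boundary/2 + 1 = 535; answer 535
Part II: Y1 = 535; c = 7; f(2) = 1*(39) - 2*(7) = 25; iterating: f(2)=25, f(3)=-53, f(4)=-103, f(5)=3, f(6)=209, f(7)=203, f(8)=-215, f(9)=-621, f(10)=-191, f(11)=1051, f(12)=1433; answer 1433

1433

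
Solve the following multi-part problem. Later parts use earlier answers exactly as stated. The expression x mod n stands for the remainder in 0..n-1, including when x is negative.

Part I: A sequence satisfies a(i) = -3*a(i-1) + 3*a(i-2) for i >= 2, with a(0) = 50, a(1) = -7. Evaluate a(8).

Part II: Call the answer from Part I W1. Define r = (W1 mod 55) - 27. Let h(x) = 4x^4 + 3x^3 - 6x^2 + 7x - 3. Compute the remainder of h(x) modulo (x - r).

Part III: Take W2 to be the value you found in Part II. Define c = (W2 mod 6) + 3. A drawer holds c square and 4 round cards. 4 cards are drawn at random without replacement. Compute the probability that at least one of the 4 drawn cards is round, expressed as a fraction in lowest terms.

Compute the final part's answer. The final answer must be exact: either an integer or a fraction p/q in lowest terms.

85/99

Part I: a(2) = -3*(-7) + 3*(50) = 171; iterating: a(2)=171, a(3)=-534, a(4)=2115, a(5)=-7947, a(6)=30186, a(7)=-114399, a(8)=433755; answer 433755
Part II: W1 = 433755; r = -2; remainder = value at the root: 4*(-2)^4 + 3*(-2)^3 - 6*(-2)^2 + 7*(-2)^1 - 3 = (64) + (-24) + (-24) + (-14) + (-3) = -1; answer -1
Part III: W2 = -1; c = 8; total draws C(12,4) = 495; complement C(8,4) = 70; favorable 495 - 70 = 425; P = 85/99; answer 85/99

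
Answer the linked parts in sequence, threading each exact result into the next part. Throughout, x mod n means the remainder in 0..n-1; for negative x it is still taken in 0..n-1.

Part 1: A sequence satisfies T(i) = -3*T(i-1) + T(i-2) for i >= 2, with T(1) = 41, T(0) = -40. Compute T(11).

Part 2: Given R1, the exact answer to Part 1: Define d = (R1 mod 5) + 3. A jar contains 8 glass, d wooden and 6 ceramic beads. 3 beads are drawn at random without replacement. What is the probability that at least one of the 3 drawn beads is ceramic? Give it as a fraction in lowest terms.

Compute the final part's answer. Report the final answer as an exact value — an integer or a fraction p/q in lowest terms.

149/204

Part 1: T(2) = -3*(41) + 1*(-40) = -163; iterating: T(2)=-163, T(3)=530, T(4)=-1753, T(5)=5789, T(6)=-19120, T(7)=63149, T(8)=-208567, T(9)=688850, T(10)=-2275117, T(11)=7514201; answer 7514201
Part 2: R1 = 7514201; d = 4; total draws C(18,3) = 816; complement C(12,3) = 220; favorable 816 - 220 = 596; P = 149/204; answer 149/204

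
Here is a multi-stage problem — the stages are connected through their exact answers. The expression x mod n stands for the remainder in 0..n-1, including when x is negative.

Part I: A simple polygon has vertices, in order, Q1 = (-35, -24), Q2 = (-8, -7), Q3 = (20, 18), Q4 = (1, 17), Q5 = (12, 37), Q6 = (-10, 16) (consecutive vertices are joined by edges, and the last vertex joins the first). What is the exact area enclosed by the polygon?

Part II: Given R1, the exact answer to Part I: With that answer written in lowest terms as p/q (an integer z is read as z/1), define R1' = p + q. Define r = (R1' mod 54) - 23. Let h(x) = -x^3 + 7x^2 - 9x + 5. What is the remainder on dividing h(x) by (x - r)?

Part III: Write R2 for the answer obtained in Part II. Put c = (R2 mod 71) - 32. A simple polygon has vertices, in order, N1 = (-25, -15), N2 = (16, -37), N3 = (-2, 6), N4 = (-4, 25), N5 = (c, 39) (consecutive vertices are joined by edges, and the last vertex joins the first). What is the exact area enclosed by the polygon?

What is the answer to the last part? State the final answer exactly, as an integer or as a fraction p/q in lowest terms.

Part I: cross terms: (-35*-7 - -8*-24)=53, (-8*18 - 20*-7)=-4, (20*17 - 1*18)=322, (1*37 - 12*17)=-167, (12*16 - -10*37)=562, (-10*-24 - -35*16)=800; twice the area = |1566| = 1566; area = 783; answer 783
Part II: R1 = 783; threaded value p + q = 784; r = 5; remainder = value at the root: -1*(5)^3 + 7*(5)^2 - 9*(5)^1 + 5 = (-125) + (175) + (-45) + (5) = 10; answer 10
Part III: R2 = 10; c = -22; cross terms: (-25*-37 - 16*-15)=1165, (16*6 - -2*-37)=22, (-2*25 - -4*6)=-26, (-4*39 - -22*25)=394, (-22*-15 - -25*39)=1305; twice the area = |2860| = 2860; area = 1430; answer 1430

1430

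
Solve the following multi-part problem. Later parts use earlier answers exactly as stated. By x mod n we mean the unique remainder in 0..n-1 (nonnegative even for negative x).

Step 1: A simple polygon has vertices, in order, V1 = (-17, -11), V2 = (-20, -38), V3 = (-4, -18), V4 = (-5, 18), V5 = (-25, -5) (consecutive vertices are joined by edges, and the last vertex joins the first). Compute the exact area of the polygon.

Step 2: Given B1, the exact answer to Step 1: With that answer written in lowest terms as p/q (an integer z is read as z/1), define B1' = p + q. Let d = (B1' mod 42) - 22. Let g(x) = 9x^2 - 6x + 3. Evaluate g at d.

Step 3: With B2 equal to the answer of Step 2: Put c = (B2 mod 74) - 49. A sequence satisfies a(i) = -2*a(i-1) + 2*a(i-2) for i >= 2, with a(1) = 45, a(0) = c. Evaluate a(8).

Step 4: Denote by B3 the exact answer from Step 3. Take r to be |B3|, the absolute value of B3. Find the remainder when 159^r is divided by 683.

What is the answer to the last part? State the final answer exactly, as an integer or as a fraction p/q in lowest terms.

Step 1: cross terms: (-17*-38 - -20*-11)=426, (-20*-18 - -4*-38)=208, (-4*18 - -5*-18)=-162, (-5*-5 - -25*18)=475, (-25*-11 - -17*-5)=190; twice the area = |1137| = 1137; area = 1137/2; answer 1137/2
Step 2: B1 = 1137/2; threaded value p + q = 1139; d = -17; 9*(-17)^2 - 6*(-17)^1 + 3 = (2601) + (102) + (3) = 2706; answer 2706
Step 3: B2 = 2706; c = -7; a(2) = -2*(45) + 2*(-7) = -104; iterating: a(2)=-104, a(3)=298, a(4)=-804, a(5)=2204, a(6)=-6016, a(7)=16440, a(8)=-44912; answer -44912
Step 4: B3 = -44912; r = 44912; squarings mod 683: 159^1=159, 159^2=10, 159^4=100, 159^8=438, 159^16=604, 159^32=94, 159^64=640, 159^128=483, 159^256=386, 159^512=102, 159^1024=159, 159^2048=10, 159^4096=100, 159^8192=438, 159^16384=604, 159^32768=94; 159^44912 = 159^16 * 159^32 * 159^64 * 159^256 * 159^512 * 159^1024 * 159^2048 * 159^8192 * 159^32768 = 226 (mod 683); answer 226

226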